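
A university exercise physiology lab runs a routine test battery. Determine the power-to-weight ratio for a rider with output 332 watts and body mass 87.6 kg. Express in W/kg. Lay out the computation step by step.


P/W = 332 / 87.6 = 3.79 W/kg

3.79 W/kg


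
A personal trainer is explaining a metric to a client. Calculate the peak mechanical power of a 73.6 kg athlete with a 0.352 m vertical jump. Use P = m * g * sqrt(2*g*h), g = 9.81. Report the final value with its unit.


First, sqrt(2gh) = sqrt(2 * 9.81 * 0.352)
= sqrt(6.90624) = 2.627973 m/s
Power = 73.6 * 9.81 * 2.627973 = 1897.44 W

1897.44 W


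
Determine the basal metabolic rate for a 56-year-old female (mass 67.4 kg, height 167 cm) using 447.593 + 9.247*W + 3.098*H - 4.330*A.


BMR = 447.593 + 9.247*67.4 + 3.098*167 - 4.330*56
= 1345.73 kcal/day

1345.73 kcal/day


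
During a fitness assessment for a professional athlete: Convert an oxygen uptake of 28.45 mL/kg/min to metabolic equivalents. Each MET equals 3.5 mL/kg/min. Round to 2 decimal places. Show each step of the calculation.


One MET = 3.5 mL/kg/min
Number of METs = 28.45 / 3.5
= 8.13 METs

8.13 METs


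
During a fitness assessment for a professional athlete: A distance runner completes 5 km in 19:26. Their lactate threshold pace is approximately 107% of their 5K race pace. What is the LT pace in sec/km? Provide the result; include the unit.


Convert to seconds: 19 min 26 s = 1166 s
Pace per km = 1166 / 5 = 233.2 s/km
LT pace = 233.2 * 1.07 = 249.52 s/km

249.52 s/km


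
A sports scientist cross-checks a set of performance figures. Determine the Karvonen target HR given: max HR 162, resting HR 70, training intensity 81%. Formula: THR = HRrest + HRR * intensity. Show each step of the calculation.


HRR = HRmax - HRrest = 162 - 70 = 92
THR = 70 + 92 * 0.81
= 144.52 bpm

144.52 bpm


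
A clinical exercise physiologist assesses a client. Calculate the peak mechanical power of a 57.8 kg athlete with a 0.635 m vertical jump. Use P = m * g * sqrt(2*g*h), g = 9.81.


First, sqrt(2gh) = sqrt(2 * 9.81 * 0.635)
= sqrt(12.4587) = 3.529688 m/s
Power = 57.8 * 9.81 * 3.529688 = 2001.4 W

2001.4 W


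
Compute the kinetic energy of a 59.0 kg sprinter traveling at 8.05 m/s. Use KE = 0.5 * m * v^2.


Velocity squared = 64.8025
KE = 0.5 * 59.0 * 64.8025 = 1911.67 J

1911.67 J


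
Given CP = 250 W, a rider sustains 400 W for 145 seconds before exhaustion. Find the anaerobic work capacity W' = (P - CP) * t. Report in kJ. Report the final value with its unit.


Excess power = 400 - 250 = 150 W
Work above CP = 150 * 145 = 21750 J
W' = 21.75 kJ

21.75 kJ


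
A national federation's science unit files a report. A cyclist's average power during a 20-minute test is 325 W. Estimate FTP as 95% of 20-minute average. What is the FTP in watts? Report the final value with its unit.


FTP = 20-min power * 0.95
= 325 * 0.95
= 308.75 W

308.75 W


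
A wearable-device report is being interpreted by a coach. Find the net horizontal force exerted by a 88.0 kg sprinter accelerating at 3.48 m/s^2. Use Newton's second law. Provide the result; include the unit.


Newton's second law: F = m * a
F = 88.0 * 3.48 = 306.24 N

306.24 N


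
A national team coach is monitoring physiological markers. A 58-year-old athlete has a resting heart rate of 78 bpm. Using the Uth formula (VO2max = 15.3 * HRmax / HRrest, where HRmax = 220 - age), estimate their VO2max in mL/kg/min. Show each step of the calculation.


HRmax = 220 - 58 = 162 bpm
Ratio = HRmax / HRrest = 162 / 78 = 2.0769
VO2max = 15.3 * 2.0769 = 31.78 mL/kg/min

31.78 mL/kg/min


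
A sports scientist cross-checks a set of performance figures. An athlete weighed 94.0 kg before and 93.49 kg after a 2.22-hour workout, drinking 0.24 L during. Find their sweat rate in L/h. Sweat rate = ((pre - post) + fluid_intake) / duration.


Body mass change = 0.51 kg
Total sweat loss = 0.51 + 0.24 = 0.75 L
Rate = 0.75 / 2.22 = 0.338 L/h

0.338 L/h


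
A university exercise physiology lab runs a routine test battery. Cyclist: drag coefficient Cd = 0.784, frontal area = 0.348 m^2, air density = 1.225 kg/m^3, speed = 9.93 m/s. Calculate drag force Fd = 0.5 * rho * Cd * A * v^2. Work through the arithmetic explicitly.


v^2 = 9.93^2 = 98.6049
Fd = 0.5 * 1.225 * 0.784 * 0.348 * 98.6049
= 16.478 N

16.478 N


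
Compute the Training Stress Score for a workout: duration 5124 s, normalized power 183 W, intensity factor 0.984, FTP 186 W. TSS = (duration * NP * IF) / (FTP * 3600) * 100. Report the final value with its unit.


Product = 5124 * 183 * 0.984 = 922688.928
Base = 186 * 3600 = 669600
TSS = 922688.928 / 669600 * 100 = 137.8

137.8 TSS


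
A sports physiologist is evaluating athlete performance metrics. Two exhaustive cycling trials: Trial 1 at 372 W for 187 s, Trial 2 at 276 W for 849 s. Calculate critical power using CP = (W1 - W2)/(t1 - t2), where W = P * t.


W1 = 372 * 187 = 69564 J
W2 = 276 * 849 = 234324 J
CP = (69564 - 234324) / (187 - 849)
= -164760 / -662
= 248.88 W

248.88 W


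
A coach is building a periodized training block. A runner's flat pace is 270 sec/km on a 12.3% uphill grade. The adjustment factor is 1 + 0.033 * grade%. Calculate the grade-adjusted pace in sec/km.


Factor = 1 + 0.033 * 12.3 = 1.4059
Adjusted pace = 270 * 1.4059
= 379.59 sec/km

379.59 s/km


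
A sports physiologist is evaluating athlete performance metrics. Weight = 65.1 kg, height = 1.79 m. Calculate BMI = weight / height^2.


height^2 = 1.79^2 = 3.2041
BMI = 65.1 / 3.2041 = 20.32 kg/m^2

20.32 kg/m^2


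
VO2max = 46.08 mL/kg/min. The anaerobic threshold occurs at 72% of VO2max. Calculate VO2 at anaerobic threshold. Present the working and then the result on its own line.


AT fraction = 72 / 100 = 0.72
AT VO2 = 46.08 * 0.72
= 33.18 mL/kg/min

33.18 mL/kg/min


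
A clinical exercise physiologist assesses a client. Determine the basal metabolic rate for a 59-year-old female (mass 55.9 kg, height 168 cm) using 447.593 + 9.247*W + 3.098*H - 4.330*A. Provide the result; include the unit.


BMR = 447.593 + 9.247*55.9 + 3.098*168 - 4.330*59
= 1229.49 kcal/day

1229.49 kcal/day


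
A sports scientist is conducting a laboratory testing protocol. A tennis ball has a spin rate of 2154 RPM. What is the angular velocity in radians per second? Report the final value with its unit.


Convert RPM to rad/s: multiply by 2*pi and divide by 60
omega = 2154 * 2 * pi / 60
= 225.566 rad/s

225.566 rad/s


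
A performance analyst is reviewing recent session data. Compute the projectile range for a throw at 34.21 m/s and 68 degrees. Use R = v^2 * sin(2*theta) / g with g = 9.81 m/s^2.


Two times the angle = 136 degrees
sin(136) = 0.694658
R = 1170.3241 * 0.694658 / 9.81 = 82.872 m

82.872 m


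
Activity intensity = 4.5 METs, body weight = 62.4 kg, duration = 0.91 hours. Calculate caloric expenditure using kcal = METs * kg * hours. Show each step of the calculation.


kcal = 4.5 * 62.4 * 0.91
= 280.8 * 0.91
= 255.53 kcal

255.53 kcal


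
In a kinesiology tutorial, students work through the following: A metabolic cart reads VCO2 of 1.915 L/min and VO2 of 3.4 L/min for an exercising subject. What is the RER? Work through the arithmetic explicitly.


RER = VCO2 / VO2 = 1.915 / 3.4 = 0.5632

0.5632


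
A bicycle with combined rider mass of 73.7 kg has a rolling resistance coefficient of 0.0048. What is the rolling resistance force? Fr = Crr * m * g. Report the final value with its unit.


Fr = 0.0048 * 73.7 * 9.81
= 0.35376 * 9.81
= 3.47 N

3.47 N


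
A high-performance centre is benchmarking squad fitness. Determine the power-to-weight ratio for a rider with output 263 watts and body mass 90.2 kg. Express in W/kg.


P/W = 263 / 90.2 = 2.916 W/kg

2.916 W/kg


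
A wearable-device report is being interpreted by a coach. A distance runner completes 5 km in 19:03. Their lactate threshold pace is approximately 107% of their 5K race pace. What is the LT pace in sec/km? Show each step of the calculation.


Convert to seconds: 19 min 3 s = 1143 s
Pace per km = 1143 / 5 = 228.6 s/km
LT pace = 228.6 * 1.07 = 244.6 s/km

244.6 s/km


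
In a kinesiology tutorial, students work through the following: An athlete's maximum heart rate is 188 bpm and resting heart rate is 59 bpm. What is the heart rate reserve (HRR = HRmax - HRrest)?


HRR = HRmax - HRrest
= 188 - 59
= 129 bpm

129 bpm


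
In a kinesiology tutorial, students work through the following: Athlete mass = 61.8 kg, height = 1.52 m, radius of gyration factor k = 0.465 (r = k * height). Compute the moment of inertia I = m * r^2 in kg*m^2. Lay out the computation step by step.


r = k * height = 0.465 * 1.52 = 0.7068 m
r^2 = 0.7068^2 = 0.499566
I = 61.8 * 0.499566 = 30.873 kg*m^2

30.873 kg*m^2


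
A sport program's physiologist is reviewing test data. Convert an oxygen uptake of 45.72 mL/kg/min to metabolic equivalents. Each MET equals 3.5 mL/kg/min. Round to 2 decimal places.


One MET = 3.5 mL/kg/min
Number of METs = 45.72 / 3.5
= 13.06 METs

13.06 METs


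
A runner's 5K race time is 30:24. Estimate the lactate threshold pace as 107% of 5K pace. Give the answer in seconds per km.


Total race time = 30*60 + 24 = 1824 seconds
5K pace = 1824 / 5 = 364.8 sec/km
LT pace = 364.8 * 1.07 = 390.34 sec/km

390.34 s/km


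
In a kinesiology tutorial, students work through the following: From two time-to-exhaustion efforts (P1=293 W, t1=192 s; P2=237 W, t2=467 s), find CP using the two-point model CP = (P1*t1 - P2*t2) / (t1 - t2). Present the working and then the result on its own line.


Work in trial 1 = 56256 J
Work in trial 2 = 110679 J
Delta work = -54423 J
Delta time = -275 s
CP = -54423 / -275 = 197.9 W

197.9 W


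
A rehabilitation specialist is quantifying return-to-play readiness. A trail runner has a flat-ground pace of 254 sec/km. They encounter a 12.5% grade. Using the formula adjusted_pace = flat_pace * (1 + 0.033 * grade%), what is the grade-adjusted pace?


Grade factor = 1 + 0.033 * 12.5 = 1.4125
Adjusted = 254 * 1.4125 = 358.78 sec/km

358.78 s/km


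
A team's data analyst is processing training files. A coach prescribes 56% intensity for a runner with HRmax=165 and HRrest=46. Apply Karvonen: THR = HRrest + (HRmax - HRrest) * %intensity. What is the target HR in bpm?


Heart rate reserve = 165 - 46 = 119
Intensity fraction = 56 / 100 = 0.56
THR = 46 + 119 * 0.56 = 112.64 bpm

112.64 bpm


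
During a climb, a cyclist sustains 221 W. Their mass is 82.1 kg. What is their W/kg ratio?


Power-to-weight = 221 W / 82.1 kg
= 2.692 W/kg

2.692 W/kg


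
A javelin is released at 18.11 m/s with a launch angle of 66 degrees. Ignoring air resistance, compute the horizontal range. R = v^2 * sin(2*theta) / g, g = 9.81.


Launch speed squared = 327.9721
sin(2 * 66 deg) = 0.743145
Range = 327.9721 * 0.743145 / 9.81
= 24.845 m

24.845 m


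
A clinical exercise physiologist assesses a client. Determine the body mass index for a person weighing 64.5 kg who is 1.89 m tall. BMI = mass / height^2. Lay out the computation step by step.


BMI = mass / height^2
= 64.5 / 1.89^2
= 64.5 / 3.5721
= 18.06 kg/m^2

18.06 kg/m^2


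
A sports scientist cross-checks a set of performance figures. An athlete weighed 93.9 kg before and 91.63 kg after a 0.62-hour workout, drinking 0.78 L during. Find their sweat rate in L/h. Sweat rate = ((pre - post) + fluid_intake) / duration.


Body mass change = 2.27 kg
Total sweat loss = 2.27 + 0.78 = 3.05 L
Rate = 3.05 / 0.62 = 4.919 L/h

4.919 L/h


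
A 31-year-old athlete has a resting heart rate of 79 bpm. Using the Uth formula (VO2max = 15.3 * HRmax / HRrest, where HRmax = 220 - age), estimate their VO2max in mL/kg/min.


HRmax = 220 - 31 = 189 bpm
Ratio = HRmax / HRrest = 189 / 79 = 2.3924
VO2max = 15.3 * 2.3924 = 36.6 mL/kg/min

36.6 mL/kg/min


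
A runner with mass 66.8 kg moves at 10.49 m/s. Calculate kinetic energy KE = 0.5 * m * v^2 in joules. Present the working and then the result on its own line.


v^2 = 10.49^2 = 110.0401
KE = 0.5 * 66.8 * 110.0401
= 3675.34 J

3675.34 J


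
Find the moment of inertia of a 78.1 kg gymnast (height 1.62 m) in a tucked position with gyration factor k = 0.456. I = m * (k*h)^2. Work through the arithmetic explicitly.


Radius of gyration = 0.456 * 1.62 = 0.73872 m
I = 78.1 * 0.73872^2
= 78.1 * 0.545707
= 42.62 kg*m^2

42.62 kg*m^2


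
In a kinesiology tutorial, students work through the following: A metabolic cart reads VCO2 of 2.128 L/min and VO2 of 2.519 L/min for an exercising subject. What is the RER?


RER = VCO2 / VO2 = 2.128 / 2.519 = 0.8448

0.8448


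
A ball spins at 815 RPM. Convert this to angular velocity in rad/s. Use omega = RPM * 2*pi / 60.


omega = 815 * 2 * pi / 60
= 815 * 6.28318531 / 60
= 5120.796 / 60
= 85.347 rad/s

85.347 rad/s


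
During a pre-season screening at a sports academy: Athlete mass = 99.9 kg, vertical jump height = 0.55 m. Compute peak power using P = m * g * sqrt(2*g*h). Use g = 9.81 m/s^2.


sqrt(2 * 9.81 * 0.55) = sqrt(10.791) = 3.284966 m/s
P = 99.9 * 9.81 * 3.284966
= 3219.33 W

3219.33 W


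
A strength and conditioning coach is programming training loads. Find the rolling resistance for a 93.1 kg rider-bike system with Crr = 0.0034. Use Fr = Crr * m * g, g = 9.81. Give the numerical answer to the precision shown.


m * g = 93.1 * 9.81 = 913.311 N
Fr = 0.0034 * 913.311 = 3.105 N

3.105 N


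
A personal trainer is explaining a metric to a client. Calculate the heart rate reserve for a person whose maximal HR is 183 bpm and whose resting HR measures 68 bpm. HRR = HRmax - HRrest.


HRmax = 183 bpm
HRrest = 68 bpm
HRR = 183 - 68 = 115 bpm

115 bpm


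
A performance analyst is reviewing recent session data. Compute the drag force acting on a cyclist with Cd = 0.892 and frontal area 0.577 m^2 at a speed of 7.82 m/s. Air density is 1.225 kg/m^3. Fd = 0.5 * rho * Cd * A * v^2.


Step 1: v^2 = 61.1524
Step 2: Fd = 0.5 * 1.225 * 0.892 * 0.577 * 61.1524
= 19.278 N

19.278 N


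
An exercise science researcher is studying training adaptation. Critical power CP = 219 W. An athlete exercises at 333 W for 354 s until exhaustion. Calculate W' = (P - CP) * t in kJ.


P - CP = 333 - 219 = 114 W
W' = 114 * 354 = 40356 J
= 40356 / 1000 = 40.356 kJ

40.356 kJ


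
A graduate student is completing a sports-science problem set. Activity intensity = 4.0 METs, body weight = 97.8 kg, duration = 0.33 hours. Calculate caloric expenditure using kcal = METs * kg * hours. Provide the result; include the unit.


kcal = 4.0 * 97.8 * 0.33
= 391.2 * 0.33
= 129.1 kcal

129.1 kcal


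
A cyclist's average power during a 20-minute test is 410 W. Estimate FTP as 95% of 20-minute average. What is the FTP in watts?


FTP = 20-min power * 0.95
= 410 * 0.95
= 389.5 W

389.5 W


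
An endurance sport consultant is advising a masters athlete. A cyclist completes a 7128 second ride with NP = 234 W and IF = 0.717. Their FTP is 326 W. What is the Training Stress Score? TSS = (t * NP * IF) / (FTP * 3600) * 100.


t * NP * IF = 7128 * 234 * 0.717 = 1195921.584
FTP * 3600 = 1173600
TSS = (1195921.584 / 1173600) * 100 = 101.9

101.9 TSS


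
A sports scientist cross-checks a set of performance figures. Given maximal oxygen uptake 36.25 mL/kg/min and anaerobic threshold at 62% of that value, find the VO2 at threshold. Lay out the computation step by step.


Percentage as decimal = 0.62
VO2 at AT = 36.25 * 0.62 = 22.48 mL/kg/min

22.48 mL/kg/min


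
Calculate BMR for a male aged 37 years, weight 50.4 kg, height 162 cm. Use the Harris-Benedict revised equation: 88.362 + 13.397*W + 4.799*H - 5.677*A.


Substituting values:
W term = 13.397 * 50.4 = 675.2088
H term = 4.799 * 162 = 777.438
A term = 5.677 * 37 = 210.049
BMR = 1330.96 kcal/day

1330.96 kcal/day


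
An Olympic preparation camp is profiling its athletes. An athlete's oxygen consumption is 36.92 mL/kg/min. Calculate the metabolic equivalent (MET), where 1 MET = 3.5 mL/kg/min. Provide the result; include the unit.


MET = VO2 / 3.5
= 36.92 / 3.5
= 10.55 METs

10.55 METs


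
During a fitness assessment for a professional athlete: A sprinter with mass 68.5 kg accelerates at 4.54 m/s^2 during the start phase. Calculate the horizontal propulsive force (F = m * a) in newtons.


F = m * a
= 68.5 * 4.54
= 310.99 N

310.99 N


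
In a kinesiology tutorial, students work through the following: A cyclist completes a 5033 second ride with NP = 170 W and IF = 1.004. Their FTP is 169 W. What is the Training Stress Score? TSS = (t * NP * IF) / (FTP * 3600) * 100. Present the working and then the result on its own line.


t * NP * IF = 5033 * 170 * 1.004 = 859032.44
FTP * 3600 = 608400
TSS = (859032.44 / 608400) * 100 = 141.2

141.2 TSS


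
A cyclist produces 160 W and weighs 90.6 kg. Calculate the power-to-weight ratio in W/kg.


P/W = power / mass
= 160 / 90.6
= 1.766 W/kg

1.766 W/kg


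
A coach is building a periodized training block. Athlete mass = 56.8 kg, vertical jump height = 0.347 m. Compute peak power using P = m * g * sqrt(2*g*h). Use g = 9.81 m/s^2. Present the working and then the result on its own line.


sqrt(2 * 9.81 * 0.347) = sqrt(6.80814) = 2.609241 m/s
P = 56.8 * 9.81 * 2.609241
= 1453.89 W

1453.89 W


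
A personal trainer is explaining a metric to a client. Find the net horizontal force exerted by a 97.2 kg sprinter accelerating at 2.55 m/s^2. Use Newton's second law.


Newton's second law: F = m * a
F = 97.2 * 2.55 = 247.86 N

247.86 N


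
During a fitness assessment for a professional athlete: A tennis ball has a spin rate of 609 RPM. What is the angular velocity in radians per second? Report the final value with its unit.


Convert RPM to rad/s: multiply by 2*pi and divide by 60
omega = 609 * 2 * pi / 60
= 63.774 rad/s

63.774 rad/s


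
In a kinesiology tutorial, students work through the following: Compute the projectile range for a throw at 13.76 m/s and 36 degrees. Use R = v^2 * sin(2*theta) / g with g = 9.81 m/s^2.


Two times the angle = 72 degrees
sin(72) = 0.951057
R = 189.3376 * 0.951057 / 9.81 = 18.356 m

18.356 m


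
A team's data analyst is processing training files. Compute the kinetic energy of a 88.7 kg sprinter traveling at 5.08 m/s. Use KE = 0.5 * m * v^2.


Velocity squared = 25.8064
KE = 0.5 * 88.7 * 25.8064 = 1144.51 J

1144.51 J


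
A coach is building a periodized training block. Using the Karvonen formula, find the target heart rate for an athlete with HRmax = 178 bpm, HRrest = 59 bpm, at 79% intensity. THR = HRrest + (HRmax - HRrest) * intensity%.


HRR = 178 - 59 = 119
THR = 59 + 119 * 0.79
= 59 + 94.01
= 153.01 bpm

153.01 bpm


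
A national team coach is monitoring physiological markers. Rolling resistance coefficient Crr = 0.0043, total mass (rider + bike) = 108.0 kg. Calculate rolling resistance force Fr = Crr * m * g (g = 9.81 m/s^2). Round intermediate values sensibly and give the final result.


Fr = Crr * m * g
= 0.0043 * 108.0 * 9.81
= 4.556 N

4.556 N


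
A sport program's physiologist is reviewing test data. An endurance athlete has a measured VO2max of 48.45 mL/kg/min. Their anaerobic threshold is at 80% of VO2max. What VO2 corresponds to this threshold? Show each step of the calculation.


Anaerobic threshold VO2 = VO2max * 80%
= 48.45 * 0.8
= 38.76 mL/kg/min

38.76 mL/kg/min


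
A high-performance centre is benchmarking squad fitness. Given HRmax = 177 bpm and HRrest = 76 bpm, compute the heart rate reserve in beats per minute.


Heart rate reserve = maximum HR minus resting HR
HRR = 177 - 76 = 101 bpm

101 bpm


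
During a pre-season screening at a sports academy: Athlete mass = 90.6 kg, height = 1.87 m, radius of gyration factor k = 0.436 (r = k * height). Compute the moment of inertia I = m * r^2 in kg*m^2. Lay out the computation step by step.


r = k * height = 0.436 * 1.87 = 0.81532 m
r^2 = 0.81532^2 = 0.664747
I = 90.6 * 0.664747 = 60.226 kg*m^2

60.226 kg*m^2


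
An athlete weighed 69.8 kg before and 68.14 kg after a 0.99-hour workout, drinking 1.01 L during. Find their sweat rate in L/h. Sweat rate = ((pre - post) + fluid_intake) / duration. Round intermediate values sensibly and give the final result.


Body mass change = 1.66 kg
Total sweat loss = 1.66 + 1.01 = 2.67 L
Rate = 2.67 / 0.99 = 2.697 L/h

2.697 L/h


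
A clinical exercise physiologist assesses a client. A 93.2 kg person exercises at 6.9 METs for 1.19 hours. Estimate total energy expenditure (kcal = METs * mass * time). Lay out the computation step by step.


Energy = METs * mass(kg) * time(h)
= 6.9 * 93.2 * 1.19
= 765.27 kcal

765.27 kcal


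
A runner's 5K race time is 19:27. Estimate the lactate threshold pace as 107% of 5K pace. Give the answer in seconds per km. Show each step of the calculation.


Total race time = 19*60 + 27 = 1167 seconds
5K pace = 1167 / 5 = 233.4 sec/km
LT pace = 233.4 * 1.07 = 249.74 sec/km

249.74 s/km


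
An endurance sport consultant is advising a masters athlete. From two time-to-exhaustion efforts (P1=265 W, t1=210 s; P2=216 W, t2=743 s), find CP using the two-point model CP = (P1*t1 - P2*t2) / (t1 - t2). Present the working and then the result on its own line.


Work in trial 1 = 55650 J
Work in trial 2 = 160488 J
Delta work = -104838 J
Delta time = -533 s
CP = -104838 / -533 = 196.69 W

196.69 W


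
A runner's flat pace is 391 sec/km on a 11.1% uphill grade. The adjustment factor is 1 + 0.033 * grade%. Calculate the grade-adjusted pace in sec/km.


Factor = 1 + 0.033 * 11.1 = 1.3663
Adjusted pace = 391 * 1.3663
= 534.22 sec/km

534.22 s/km


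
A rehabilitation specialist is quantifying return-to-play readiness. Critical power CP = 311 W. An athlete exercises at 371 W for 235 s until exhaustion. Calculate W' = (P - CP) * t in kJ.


P - CP = 371 - 311 = 60 W
W' = 60 * 235 = 14100 J
= 14100 / 1000 = 14.1 kJ

14.1 kJ


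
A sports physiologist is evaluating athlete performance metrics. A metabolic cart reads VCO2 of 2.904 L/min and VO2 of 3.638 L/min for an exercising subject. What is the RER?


RER = VCO2 / VO2 = 2.904 / 3.638 = 0.7982

0.7982


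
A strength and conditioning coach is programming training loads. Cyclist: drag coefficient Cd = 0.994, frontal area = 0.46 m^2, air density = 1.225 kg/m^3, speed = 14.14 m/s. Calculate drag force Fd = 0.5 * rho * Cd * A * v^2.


v^2 = 14.14^2 = 199.9396
Fd = 0.5 * 1.225 * 0.994 * 0.46 * 199.9396
= 55.995 N

55.995 N


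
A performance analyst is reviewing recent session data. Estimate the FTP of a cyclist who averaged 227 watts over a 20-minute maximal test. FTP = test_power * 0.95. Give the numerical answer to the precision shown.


FTP = 227 * 0.95 = 215.65 W

215.65 W


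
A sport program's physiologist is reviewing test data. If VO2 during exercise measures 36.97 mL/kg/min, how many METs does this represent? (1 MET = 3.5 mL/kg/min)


METs = VO2 / 3.5 = 36.97 / 3.5 = 10.56

10.56 METs


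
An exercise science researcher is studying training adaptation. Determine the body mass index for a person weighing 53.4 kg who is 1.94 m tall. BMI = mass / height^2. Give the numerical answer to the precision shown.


BMI = mass / height^2
= 53.4 / 1.94^2
= 53.4 / 3.7636
= 14.19 kg/m^2

14.19 kg/m^2


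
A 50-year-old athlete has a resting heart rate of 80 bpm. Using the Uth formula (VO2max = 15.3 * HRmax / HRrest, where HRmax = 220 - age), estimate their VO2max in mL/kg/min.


HRmax = 220 - 50 = 170 bpm
Ratio = HRmax / HRrest = 170 / 80 = 2.125
VO2max = 15.3 * 2.125 = 32.51 mL/kg/min

32.51 mL/kg/min


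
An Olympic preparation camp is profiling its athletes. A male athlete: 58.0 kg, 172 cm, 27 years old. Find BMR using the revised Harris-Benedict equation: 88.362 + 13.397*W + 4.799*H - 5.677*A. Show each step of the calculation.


Intercept = 88.362
Weight contribution = 13.397 * 58.0 = 777.026
Height contribution = 4.799 * 172 = 825.428
Age contribution = 5.677 * 27 = 153.279
BMR = 88.362 + 777.026 + 825.428 - 153.279
= 1537.54 kcal/day

1537.54 kcal/day


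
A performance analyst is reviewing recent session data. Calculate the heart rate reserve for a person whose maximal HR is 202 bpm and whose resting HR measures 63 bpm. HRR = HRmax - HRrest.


HRmax = 202 bpm
HRrest = 63 bpm
HRR = 202 - 63 = 139 bpm

139 bpm


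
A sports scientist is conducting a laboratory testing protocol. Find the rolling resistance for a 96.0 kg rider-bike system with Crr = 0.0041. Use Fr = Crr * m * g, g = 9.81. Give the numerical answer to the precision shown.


m * g = 96.0 * 9.81 = 941.76 N
Fr = 0.0041 * 941.76 = 3.861 N

3.861 N


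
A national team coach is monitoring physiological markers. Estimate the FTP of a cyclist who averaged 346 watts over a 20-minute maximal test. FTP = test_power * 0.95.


FTP = 346 * 0.95 = 328.7 W

328.7 W


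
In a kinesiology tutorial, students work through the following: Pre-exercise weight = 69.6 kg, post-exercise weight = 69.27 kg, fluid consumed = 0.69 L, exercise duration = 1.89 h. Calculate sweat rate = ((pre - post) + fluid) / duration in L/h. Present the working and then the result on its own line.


Weight loss = 69.6 - 69.27 = 0.33 kg (approx L)
Total sweat = 0.33 + 0.69 = 1.02 L
Sweat rate = 1.02 / 1.89 = 0.54 L/h

0.54 L/h


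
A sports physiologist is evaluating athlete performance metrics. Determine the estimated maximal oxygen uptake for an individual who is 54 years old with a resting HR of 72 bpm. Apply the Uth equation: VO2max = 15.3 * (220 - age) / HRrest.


HRmax = 220 - 54 = 166
VO2max = 15.3 * (166 / 72)
= 15.3 * 2.3056
= 35.28 mL/kg/min

35.28 mL/kg/min


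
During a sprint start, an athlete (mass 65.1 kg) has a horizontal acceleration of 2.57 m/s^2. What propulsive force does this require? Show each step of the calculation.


Propulsive force = mass * acceleration
= 65.1 kg * 2.57 m/s^2
= 167.31 N

167.31 N


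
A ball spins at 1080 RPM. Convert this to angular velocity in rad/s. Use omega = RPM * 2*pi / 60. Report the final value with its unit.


omega = 1080 * 2 * pi / 60
= 1080 * 6.28318531 / 60
= 6785.84 / 60
= 113.097 rad/s

113.097 rad/s


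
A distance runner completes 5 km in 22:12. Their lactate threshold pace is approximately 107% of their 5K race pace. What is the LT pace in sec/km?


Convert to seconds: 22 min 12 s = 1332 s
Pace per km = 1332 / 5 = 266.4 s/km
LT pace = 266.4 * 1.07 = 285.05 s/km

285.05 s/km


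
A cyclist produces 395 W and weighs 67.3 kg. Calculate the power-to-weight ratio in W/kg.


P/W = power / mass
= 395 / 67.3
= 5.869 W/kg

5.869 W/kg


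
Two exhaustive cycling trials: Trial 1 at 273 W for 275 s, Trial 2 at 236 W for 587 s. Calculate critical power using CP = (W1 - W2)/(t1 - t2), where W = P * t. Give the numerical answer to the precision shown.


W1 = 273 * 275 = 75075 J
W2 = 236 * 587 = 138532 J
CP = (75075 - 138532) / (275 - 587)
= -63457 / -312
= 203.39 W

203.39 W


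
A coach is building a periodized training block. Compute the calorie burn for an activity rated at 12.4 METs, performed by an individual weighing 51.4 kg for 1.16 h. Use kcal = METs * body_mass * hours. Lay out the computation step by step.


Product of METs and mass = 12.4 * 51.4 = 637.36
Total kcal = 637.36 * 1.16 = 739.34 kcal

739.34 kcal


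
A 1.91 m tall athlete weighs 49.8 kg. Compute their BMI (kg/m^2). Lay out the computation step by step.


height^2 = 3.6481 m^2
BMI = 49.8 / 3.6481 = 13.65 kg/m^2

13.65 kg/m^2


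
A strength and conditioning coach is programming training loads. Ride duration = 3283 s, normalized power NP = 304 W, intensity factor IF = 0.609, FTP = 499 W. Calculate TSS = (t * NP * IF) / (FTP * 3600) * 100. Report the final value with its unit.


Numerator = 3283 * 304 * 0.609 = 607801.488
Denominator = 499 * 3600 = 1796400
TSS = 607801.488 / 1796400 * 100
= 33.83

33.83 TSS


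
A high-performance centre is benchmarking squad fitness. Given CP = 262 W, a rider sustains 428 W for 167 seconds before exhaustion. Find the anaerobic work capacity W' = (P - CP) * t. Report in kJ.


Excess power = 428 - 262 = 166 W
Work above CP = 166 * 167 = 27722 J
W' = 27.722 kJ

27.722 kJ


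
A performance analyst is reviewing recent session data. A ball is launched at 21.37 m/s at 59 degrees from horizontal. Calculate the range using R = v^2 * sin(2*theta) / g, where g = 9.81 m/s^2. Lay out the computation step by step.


sin(2 * 59) = sin(118) = 0.882948
v^2 = 21.37^2 = 456.6769
R = 456.6769 * 0.882948 / 9.81
= 41.103 m

41.103 m


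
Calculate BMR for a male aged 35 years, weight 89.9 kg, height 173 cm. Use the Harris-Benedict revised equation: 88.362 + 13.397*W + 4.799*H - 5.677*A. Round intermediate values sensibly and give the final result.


Substituting values:
W term = 13.397 * 89.9 = 1204.3903
H term = 4.799 * 173 = 830.227
A term = 5.677 * 35 = 198.695
BMR = 1924.28 kcal/day

1924.28 kcal/day


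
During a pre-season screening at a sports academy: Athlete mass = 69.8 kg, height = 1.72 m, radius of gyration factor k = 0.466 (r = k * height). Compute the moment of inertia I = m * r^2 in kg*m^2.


r = k * height = 0.466 * 1.72 = 0.80152 m
r^2 = 0.80152^2 = 0.642434
I = 69.8 * 0.642434 = 44.842 kg*m^2

44.842 kg*m^2


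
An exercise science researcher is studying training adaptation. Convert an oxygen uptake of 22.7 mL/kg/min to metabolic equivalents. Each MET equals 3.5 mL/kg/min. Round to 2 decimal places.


One MET = 3.5 mL/kg/min
Number of METs = 22.7 / 3.5
= 6.49 METs

6.49 METs


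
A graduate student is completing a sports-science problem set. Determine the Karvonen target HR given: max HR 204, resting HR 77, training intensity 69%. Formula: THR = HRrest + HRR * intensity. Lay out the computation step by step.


HRR = HRmax - HRrest = 204 - 77 = 127
THR = 77 + 127 * 0.69
= 164.63 bpm

164.63 bpm


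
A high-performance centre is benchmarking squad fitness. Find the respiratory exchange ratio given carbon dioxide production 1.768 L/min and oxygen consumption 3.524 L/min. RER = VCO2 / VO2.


VCO2 = 1.768 L/min
VO2 = 3.524 L/min
RER = 1.768 / 3.524 = 0.5017

0.5017


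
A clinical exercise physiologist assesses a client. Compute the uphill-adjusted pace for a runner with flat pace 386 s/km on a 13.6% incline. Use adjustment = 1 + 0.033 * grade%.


Adjustment factor = 1 + 0.033 * 13.6 = 1.4488
Grade-adjusted pace = 386 * 1.4488 = 559.24 s/km

559.24 s/km


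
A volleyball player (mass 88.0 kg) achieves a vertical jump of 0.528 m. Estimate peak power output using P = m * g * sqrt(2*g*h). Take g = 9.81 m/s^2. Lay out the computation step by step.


2 * g * h = 2 * 9.81 * 0.528 = 10.35936
sqrt(10.35936) = 3.218596 m/s
P = 88.0 * 9.81 * 3.218596 = 2778.55 W

2778.55 W


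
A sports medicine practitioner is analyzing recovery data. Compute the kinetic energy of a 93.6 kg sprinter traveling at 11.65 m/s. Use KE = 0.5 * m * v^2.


Velocity squared = 135.7225
KE = 0.5 * 93.6 * 135.7225 = 6351.81 J

6351.81 J


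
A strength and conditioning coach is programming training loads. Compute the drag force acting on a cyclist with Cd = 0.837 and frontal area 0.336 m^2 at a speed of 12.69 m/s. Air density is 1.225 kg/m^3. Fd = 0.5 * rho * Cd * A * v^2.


Step 1: v^2 = 161.0361
Step 2: Fd = 0.5 * 1.225 * 0.837 * 0.336 * 161.0361
= 27.739 N

27.739 N


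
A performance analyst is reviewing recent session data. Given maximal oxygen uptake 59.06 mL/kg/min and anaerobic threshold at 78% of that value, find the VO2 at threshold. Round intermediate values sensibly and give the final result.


Percentage as decimal = 0.78
VO2 at AT = 59.06 * 0.78 = 46.07 mL/kg/min

46.07 mL/kg/min


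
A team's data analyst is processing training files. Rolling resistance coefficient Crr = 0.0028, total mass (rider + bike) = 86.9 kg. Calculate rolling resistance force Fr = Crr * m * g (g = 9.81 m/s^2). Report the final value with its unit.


Fr = Crr * m * g
= 0.0028 * 86.9 * 9.81
= 2.387 N

2.387 N


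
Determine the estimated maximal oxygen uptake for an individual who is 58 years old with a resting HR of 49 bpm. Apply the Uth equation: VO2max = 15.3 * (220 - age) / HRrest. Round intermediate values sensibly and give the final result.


HRmax = 220 - 58 = 162
VO2max = 15.3 * (162 / 49)
= 15.3 * 3.3061
= 50.58 mL/kg/min

50.58 mL/kg/min


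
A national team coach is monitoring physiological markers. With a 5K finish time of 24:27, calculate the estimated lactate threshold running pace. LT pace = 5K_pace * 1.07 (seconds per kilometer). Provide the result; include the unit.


Race duration = 1467 s for 5 km
Average pace = 1467 / 5 = 293.4 s/km
LT pace = 293.4 * 1.07
= 313.94 s/km

313.94 s/km


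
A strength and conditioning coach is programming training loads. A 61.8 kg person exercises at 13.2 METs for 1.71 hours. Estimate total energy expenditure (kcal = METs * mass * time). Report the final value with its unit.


Energy = METs * mass(kg) * time(h)
= 13.2 * 61.8 * 1.71
= 1394.95 kcal

1394.95 kcal


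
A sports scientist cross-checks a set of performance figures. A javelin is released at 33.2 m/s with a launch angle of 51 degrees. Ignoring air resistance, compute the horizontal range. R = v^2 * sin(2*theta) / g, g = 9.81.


Launch speed squared = 1102.24
sin(2 * 51 deg) = 0.978148
Range = 1102.24 * 0.978148 / 9.81
= 109.904 m

109.904 m


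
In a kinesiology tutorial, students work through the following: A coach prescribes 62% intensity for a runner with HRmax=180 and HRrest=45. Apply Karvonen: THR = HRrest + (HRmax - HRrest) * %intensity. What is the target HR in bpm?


Heart rate reserve = 180 - 45 = 135
Intensity fraction = 62 / 100 = 0.62
THR = 45 + 135 * 0.62 = 128.7 bpm

128.7 bpm


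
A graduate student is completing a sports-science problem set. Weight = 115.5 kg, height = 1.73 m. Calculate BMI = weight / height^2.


height^2 = 1.73^2 = 2.9929
BMI = 115.5 / 2.9929 = 38.59 kg/m^2

38.59 kg/m^2


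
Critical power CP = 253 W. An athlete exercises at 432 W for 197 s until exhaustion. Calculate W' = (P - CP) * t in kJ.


P - CP = 432 - 253 = 179 W
W' = 179 * 197 = 35263 J
= 35263 / 1000 = 35.263 kJ

35.263 kJ


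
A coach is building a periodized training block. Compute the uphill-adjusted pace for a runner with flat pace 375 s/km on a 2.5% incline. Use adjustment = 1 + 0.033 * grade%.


Adjustment factor = 1 + 0.033 * 2.5 = 1.0825
Grade-adjusted pace = 375 * 1.0825 = 405.94 s/km

405.94 s/km


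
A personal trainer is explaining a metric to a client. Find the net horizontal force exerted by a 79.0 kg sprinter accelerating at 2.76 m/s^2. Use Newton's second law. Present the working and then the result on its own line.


Newton's second law: F = m * a
F = 79.0 * 2.76 = 218.04 N

218.04 N


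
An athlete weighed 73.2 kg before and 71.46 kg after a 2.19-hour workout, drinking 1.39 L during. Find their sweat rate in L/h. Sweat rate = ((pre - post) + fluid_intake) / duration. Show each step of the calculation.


Body mass change = 1.74 kg
Total sweat loss = 1.74 + 1.39 = 3.13 L
Rate = 3.13 / 2.19 = 1.429 L/h

1.429 L/h


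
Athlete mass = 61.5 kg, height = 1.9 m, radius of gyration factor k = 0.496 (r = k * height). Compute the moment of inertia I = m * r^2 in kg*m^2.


r = k * height = 0.496 * 1.9 = 0.9424 m
r^2 = 0.9424^2 = 0.888118
I = 61.5 * 0.888118 = 54.619 kg*m^2

54.619 kg*m^2


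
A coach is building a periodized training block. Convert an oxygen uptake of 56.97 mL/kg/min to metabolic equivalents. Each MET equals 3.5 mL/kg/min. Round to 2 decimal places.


One MET = 3.5 mL/kg/min
Number of METs = 56.97 / 3.5
= 16.28 METs

16.28 METs


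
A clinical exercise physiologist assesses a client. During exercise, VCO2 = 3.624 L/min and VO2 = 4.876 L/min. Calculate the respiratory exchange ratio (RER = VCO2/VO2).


RER = VCO2 / VO2
= 3.624 / 4.876
= 0.7432

0.7432


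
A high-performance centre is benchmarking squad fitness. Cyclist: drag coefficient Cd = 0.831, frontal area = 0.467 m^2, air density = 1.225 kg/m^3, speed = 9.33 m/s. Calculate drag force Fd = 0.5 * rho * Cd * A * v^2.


v^2 = 9.33^2 = 87.0489
Fd = 0.5 * 1.225 * 0.831 * 0.467 * 87.0489
= 20.691 N

20.691 N


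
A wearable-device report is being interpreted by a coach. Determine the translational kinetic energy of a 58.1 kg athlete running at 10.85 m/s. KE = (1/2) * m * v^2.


KE = 0.5 * m * v^2
= 0.5 * 58.1 * 10.85^2
= 0.5 * 58.1 * 117.7225
= 3419.84 J

3419.84 J


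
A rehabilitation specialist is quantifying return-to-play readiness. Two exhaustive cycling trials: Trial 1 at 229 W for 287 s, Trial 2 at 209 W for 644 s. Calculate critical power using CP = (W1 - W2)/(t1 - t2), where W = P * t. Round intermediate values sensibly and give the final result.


W1 = 229 * 287 = 65723 J
W2 = 209 * 644 = 134596 J
CP = (65723 - 134596) / (287 - 644)
= -68873 / -357
= 192.92 W

192.92 W


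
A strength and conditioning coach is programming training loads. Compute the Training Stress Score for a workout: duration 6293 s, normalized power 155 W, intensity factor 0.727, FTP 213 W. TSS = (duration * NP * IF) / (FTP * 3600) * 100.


Product = 6293 * 155 * 0.727 = 709126.705
Base = 213 * 3600 = 766800
TSS = 709126.705 / 766800 * 100 = 92.48

92.48 TSS


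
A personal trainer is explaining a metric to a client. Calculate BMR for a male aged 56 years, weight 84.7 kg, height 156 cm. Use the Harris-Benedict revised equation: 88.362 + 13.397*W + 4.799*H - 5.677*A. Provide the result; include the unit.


Substituting values:
W term = 13.397 * 84.7 = 1134.7259
H term = 4.799 * 156 = 748.644
A term = 5.677 * 56 = 317.912
BMR = 1653.82 kcal/day

1653.82 kcal/day


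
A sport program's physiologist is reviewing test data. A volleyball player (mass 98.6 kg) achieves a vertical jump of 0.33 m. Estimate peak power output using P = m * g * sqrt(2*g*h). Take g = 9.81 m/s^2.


2 * g * h = 2 * 9.81 * 0.33 = 6.4746
sqrt(6.4746) = 2.544524 m/s
P = 98.6 * 9.81 * 2.544524 = 2461.23 W

2461.23 W


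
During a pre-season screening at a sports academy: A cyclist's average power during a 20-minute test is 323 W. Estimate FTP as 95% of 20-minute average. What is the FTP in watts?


FTP = 20-min power * 0.95
= 323 * 0.95
= 306.85 W

306.85 W


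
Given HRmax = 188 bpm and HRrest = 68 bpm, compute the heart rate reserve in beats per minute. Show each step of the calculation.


Heart rate reserve = maximum HR minus resting HR
HRR = 188 - 68 = 120 bpm

120 bpm


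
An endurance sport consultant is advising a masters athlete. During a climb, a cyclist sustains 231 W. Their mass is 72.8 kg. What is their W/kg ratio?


Power-to-weight = 231 W / 72.8 kg
= 3.173 W/kg

3.173 W/kg


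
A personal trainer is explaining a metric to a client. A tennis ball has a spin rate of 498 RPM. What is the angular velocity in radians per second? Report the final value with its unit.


Convert RPM to rad/s: multiply by 2*pi and divide by 60
omega = 498 * 2 * pi / 60
= 52.15 rad/s

52.15 rad/s


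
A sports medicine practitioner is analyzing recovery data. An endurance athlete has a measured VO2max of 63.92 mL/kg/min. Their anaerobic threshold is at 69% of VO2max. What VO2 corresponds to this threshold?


Anaerobic threshold VO2 = VO2max * 69%
= 63.92 * 0.69
= 44.1 mL/kg/min

44.1 mL/kg/min


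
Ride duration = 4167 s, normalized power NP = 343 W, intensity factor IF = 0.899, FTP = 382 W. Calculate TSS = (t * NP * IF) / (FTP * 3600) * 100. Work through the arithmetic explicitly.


Numerator = 4167 * 343 * 0.899 = 1284923.619
Denominator = 382 * 3600 = 1375200
TSS = 1284923.619 / 1375200 * 100
= 93.44

93.44 TSS


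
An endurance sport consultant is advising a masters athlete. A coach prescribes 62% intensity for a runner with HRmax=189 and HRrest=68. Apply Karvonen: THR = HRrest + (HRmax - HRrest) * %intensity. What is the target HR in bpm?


Heart rate reserve = 189 - 68 = 121
Intensity fraction = 62 / 100 = 0.62
THR = 68 + 121 * 0.62 = 143.02 bpm

143.02 bpm
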